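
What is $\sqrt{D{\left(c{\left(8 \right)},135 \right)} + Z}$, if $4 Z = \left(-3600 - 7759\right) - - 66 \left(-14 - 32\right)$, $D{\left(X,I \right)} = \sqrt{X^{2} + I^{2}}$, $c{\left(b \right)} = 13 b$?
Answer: $\frac{\sqrt{-14395 + 4 \sqrt{29041}}}{2} \approx 58.552 i$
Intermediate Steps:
$D{\left(X,I \right)} = \sqrt{I^{2} + X^{2}}$
$Z = - \frac{14395}{4}$ ($Z = \frac{\left(-3600 - 7759\right) - - 66 \left(-14 - 32\right)}{4} = \frac{\left(-3600 - 7759\right) - \left(-66\right) \left(-46\right)}{4} = \frac{-11359 - 3036}{4} = \frac{1}{4} \left(-14395\right) = - \frac{14395}{4} \approx -3598.8$)
$\sqrt{D{\left(c{\left(8 \right)},135 \right)} + Z} = \sqrt{\sqrt{135^{2} + \left(13 \cdot 8\right)^{2}} - \frac{14395}{4}} = \sqrt{\sqrt{18225 + 104^{2}} - \frac{14395}{4}} = \sqrt{\sqrt{18225 + 10816} - \frac{14395}{4}} = \sqrt{\sqrt{29041} - \frac{14395}{4}} = \sqrt{- \frac{14395}{4} + \sqrt{29041}}$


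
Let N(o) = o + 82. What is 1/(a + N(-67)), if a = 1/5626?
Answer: 5626/84391 ≈ 0.066666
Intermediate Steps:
N(o) = 82 + o
a = 1/5626 ≈ 0.00017775
1/(a + N(-67)) = 1/(1/5626 + (82 - 67)) = 1/(1/5626 + 15) = 1/(84391/5626) = 5626/84391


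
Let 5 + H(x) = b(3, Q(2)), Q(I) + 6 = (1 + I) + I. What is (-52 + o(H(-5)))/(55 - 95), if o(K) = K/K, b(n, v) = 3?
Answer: 51/40 ≈ 1.2750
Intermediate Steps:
Q(I) = -5 + 2*I (Q(I) = -6 + ((1 + I) + I) = -6 + (1 + 2*I) = -5 + 2*I)
H(x) = -2 (H(x) = -5 + 3 = -2)
o(K) = 1
(-52 + o(H(-5)))/(55 - 95) = (-52 + 1)/(55 - 95) = -51/(-40) = -1/40*(-51) = 51/40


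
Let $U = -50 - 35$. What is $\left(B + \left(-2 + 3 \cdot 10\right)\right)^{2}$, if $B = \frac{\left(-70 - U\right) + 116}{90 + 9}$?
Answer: $\frac{8427409}{9801} \approx 859.85$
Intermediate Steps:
$U = -85$ ($U = -50 - 35 = -85$)
$B = \frac{131}{99}$ ($B = \frac{\left(-70 - -85\right) + 116}{90 + 9} = \frac{\left(-70 + 85\right) + 116}{99} = \left(15 + 116\right) \frac{1}{99} = 131 \cdot \frac{1}{99} = \frac{131}{99} \approx 1.3232$)
$\left(B + \left(-2 + 3 \cdot 10\right)\right)^{2} = \left(\frac{131}{99} + \left(-2 + 3 \cdot 10\right)\right)^{2} = \left(\frac{131}{99} + \left(-2 + 30\right)\right)^{2} = \left(\frac{131}{99} + 28\right)^{2} = \left(\frac{2903}{99}\right)^{2} = \frac{8427409}{9801}$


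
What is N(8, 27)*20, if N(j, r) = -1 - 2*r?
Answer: -1100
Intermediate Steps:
N(8, 27)*20 = (-1 - 2*27)*20 = (-1 - 54)*20 = -55*20 = -1100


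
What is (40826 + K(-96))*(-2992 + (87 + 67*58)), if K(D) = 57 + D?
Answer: 40012047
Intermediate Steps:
(40826 + K(-96))*(-2992 + (87 + 67*58)) = (40826 + (57 - 96))*(-2992 + (87 + 67*58)) = (40826 - 39)*(-2992 + (87 + 3886)) = 40787*(-2992 + 3973) = 40787*981 = 40012047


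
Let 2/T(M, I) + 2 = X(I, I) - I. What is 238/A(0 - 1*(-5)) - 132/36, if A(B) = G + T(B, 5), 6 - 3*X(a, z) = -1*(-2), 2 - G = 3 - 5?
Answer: 5728/93 ≈ 61.591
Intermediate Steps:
G = 4 (G = 2 - (3 - 5) = 2 - 1*(-2) = 2 + 2 = 4)
X(a, z) = 4/3 (X(a, z) = 2 - (-1)*(-2)/3 = 2 - 1/3*2 = 2 - 2/3 = 4/3)
T(M, I) = 2/(-2/3 - I) (T(M, I) = 2/(-2 + (4/3 - I)) = 2/(-2/3 - I))
A(B) = 62/17 (A(B) = 4 - 6/(2 + 3*5) = 4 - 6/(2 + 15) = 4 - 6/17 = 62/17)
238/A(0 - 1*(-5)) - 132/36 = 238/(62/17) - 132/36 = 238*(17/62) - 132*1/36 = 2023/31 - 11/3 = 5728/93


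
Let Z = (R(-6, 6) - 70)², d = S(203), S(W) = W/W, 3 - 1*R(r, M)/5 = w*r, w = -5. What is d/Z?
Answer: 1/42025 ≈ 2.3795e-5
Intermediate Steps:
R(r, M) = 15 + 25*r (R(r, M) = 15 - (-25)*r = 15 + 25*r)
S(W) = 1
d = 1
Z = 42025 (Z = ((15 + 25*(-6)) - 70)² = ((15 - 150) - 70)² = (-135 - 70)² = (-205)² = 42025)
d/Z = 1/42025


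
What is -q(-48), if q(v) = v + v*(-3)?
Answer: -96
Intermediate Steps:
q(v) = -2*v (q(v) = v - 3*v = -2*v)
-q(-48) = -(-2)*(-48) = -1*96 = -96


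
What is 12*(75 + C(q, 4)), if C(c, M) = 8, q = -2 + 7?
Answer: 996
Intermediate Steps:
q = 5
12*(75 + C(q, 4)) = 12*(75 + 8) = 12*83 = 996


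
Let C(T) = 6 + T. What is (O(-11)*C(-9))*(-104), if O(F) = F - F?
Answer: 0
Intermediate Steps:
O(F) = 0
(O(-11)*C(-9))*(-104) = (0*(6 - 9))*(-104) = (0*(-3))*(-104) = 0*(-104) = 0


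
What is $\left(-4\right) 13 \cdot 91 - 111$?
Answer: $-4843$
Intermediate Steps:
$\left(-4\right) 13 \cdot 91 - 111 = \left(-52\right) 91 - 111 = -4732 - 111 = -4843$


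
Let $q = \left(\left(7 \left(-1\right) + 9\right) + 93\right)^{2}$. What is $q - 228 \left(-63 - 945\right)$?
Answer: $238849$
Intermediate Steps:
$q = 9025$ ($q = \left(\left(-7 + 9\right) + 93\right)^{2} = \left(2 + 93\right)^{2} = 95^{2} = 9025$)
$q - 228 \left(-63 - 945\right) = 9025 - 228 \left(-63 - 945\right) = 9025 - 228 \left(-1008\right) = 9025 - -229824 = 9025 + 229824 = 238849$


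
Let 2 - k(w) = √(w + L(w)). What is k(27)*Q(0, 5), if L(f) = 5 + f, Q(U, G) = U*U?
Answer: 0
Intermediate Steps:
Q(U, G) = U²
k(w) = 2 - √(5 + 2*w) (k(w) = 2 - √(w + (5 + w)) = 2 - √(5 + 2*w))
k(27)*Q(0, 5) = (2 - √(5 + 2*27))*0² = (2 - √(5 + 54))*0 = (2 - √59)*0 = 0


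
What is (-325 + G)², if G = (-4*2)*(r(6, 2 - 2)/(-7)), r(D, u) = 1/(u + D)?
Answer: 46526041/441 ≈ 1.0550e+5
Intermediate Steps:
r(D, u) = 1/(D + u)
G = 4/21 (G = (-4*2)*(1/((6 + (2 - 2))*(-7))) = -8*(-1)/((6 + 0)*7) = -8*(-1)/(6*7) = -4*(-1)/(3*7) = -8*(-1/42) = 4/21 ≈ 0.19048)
(-325 + G)² = (-325 + 4/21)² = (-6821/21)² = 46526041/441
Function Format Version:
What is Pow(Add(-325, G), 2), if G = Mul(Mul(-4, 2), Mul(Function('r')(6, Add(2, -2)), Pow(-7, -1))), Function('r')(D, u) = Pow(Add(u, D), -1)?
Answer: Rational(46526041, 441) ≈ 1.0550e+5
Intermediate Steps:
Function('r')(D, u) = Pow(Add(D, u), -1)
G = Rational(4, 21) (G = Mul(Mul(-4, 2), Mul(Pow(Add(6, Add(2, -2)), -1), Pow(-7, -1))) = Mul(-8, Mul(Pow(Add(6, 0), -1), Rational(-1, 7))) = Mul(-8, Mul(Pow(6, -1), Rational(-1, 7))) = Mul(-8, Mul(Rational(1, 6), Rational(-1, 7))) = Mul(-8, Rational(-1, 42)) = Rational(4, 21) ≈ 0.19048)
Pow(Add(-325, G), 2) = Pow(Add(-325, Rational(4, 21)), 2) = Pow(Rational(-6821, 21), 2) = Rational(46526041, 441)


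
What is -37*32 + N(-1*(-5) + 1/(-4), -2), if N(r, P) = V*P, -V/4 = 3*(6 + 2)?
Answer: -992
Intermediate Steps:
V = -96 (V = -12*(6 + 2) = -12*8 = -4*24 = -96)
N(r, P) = -96*P
-37*32 + N(-1*(-5) + 1/(-4), -2) = -37*32 - 96*(-2) = -1184 + 192 = -992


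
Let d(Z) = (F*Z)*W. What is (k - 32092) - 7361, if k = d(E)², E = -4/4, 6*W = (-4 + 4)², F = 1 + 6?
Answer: -39453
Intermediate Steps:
F = 7
W = 0 (W = (-4 + 4)²/6 = (⅙)*0² = (⅙)*0 = 0)
E = -1 (E = -4*¼ = -1)
d(Z) = 0 (d(Z) = (7*Z)*0 = 0)
k = 0 (k = 0² = 0)
(k - 32092) - 7361 = (0 - 32092) - 7361 = -32092 - 7361 = -39453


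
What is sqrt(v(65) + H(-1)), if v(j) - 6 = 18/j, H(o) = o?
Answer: 7*sqrt(455)/65 ≈ 2.2972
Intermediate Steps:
v(j) = 6 + 18/j
sqrt(v(65) + H(-1)) = sqrt((6 + 18/65) - 1) = sqrt(408/65 - 1) = sqrt(343/65) = 7*sqrt(455)/65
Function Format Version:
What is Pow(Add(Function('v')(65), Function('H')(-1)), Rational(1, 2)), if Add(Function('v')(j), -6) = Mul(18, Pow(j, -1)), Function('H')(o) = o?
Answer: Mul(Rational(7, 65), Pow(455, Rational(1, 2))) ≈ 2.2972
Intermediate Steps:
Function('v')(j) = Add(6, Mul(18, Pow(j, -1)))
Pow(Add(Function('v')(65), Function('H')(-1)), Rational(1, 2)) = Pow(Add(Add(6, Mul(18, Pow(65, -1))), -1), Rational(1, 2)) = Pow(Add(Add(6, Mul(18, Rational(1, 65))), -1), Rational(1, 2)) = Pow(Add(Add(6, Rational(18, 65)), -1), Rational(1, 2)) = Pow(Add(Rational(408, 65), -1), Rational(1, 2)) = Pow(Rational(343, 65), Rational(1, 2)) = Mul(Rational(7, 65), Pow(455, Rational(1, 2)))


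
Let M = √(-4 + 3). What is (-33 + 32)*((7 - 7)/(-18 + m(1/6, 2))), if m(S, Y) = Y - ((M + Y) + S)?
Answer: 0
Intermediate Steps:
M = I (M = √(-1) = I ≈ 1.0*I)
m(S, Y) = -I - S (m(S, Y) = Y - ((I + Y) + S) = Y - (I + S + Y) = Y + (-I - S - Y) = -I - S)
(-33 + 32)*((7 - 7)/(-18 + m(1/6, 2))) = (-33 + 32)*((7 - 7)/(-18 + (-I - 1/6))) = -0/(-18 + (-I - 1*⅙)) = -0/(-18 + (-I - ⅙)) = -0/(-18 + (-⅙ - I)) = -0/(-109/6 - I) = -0*36*(-109/6 + I)/11917 = -1*0 = 0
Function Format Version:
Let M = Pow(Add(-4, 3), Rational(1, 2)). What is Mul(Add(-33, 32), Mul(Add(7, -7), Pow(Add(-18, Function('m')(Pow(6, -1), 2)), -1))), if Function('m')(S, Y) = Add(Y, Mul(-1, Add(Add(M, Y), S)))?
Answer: 0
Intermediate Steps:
M = I (M = Pow(-1, Rational(1, 2)) = I ≈ Mul(1.0000, I))
Function('m')(S, Y) = Add(Mul(-1, I), Mul(-1, S)) (Function('m')(S, Y) = Add(Y, Mul(-1, Add(Add(I, Y), S))) = Add(Y, Mul(-1, Add(I, S, Y))) = Add(Y, Add(Mul(-1, I), Mul(-1, S), Mul(-1, Y))) = Add(Mul(-1, I), Mul(-1, S)))
Mul(Add(-33, 32), Mul(Add(7, -7), Pow(Add(-18, Function('m')(Pow(6, -1), 2)), -1))) = Mul(Add(-33, 32), Mul(Add(7, -7), Pow(Add(-18, Add(Mul(-1, I), Mul(-1, Pow(6, -1)))), -1))) = Mul(-1, Mul(0, Pow(Add(-18, Add(Mul(-1, I), Mul(-1, Rational(1, 6)))), -1))) = Mul(-1, Mul(0, Pow(Add(-18, Add(Mul(-1, I), Rational(-1, 6))), -1))) = Mul(-1, Mul(0, Pow(Add(-18, Add(Rational(-1, 6), Mul(-1, I))), -1))) = Mul(-1, Mul(0, Pow(Add(Rational(-109, 6), Mul(-1, I)), -1))) = Mul(-1, Mul(0, Mul(Rational(36, 11917), Add(Rational(-109, 6), I)))) = Mul(-1, 0) = 0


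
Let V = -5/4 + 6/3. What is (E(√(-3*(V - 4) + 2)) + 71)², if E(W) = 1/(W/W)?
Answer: 5184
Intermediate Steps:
V = ¾ (V = -5*¼ + 6*(⅓) = -5/4 + 2 = ¾ ≈ 0.75000)
E(W) = 1 (E(W) = 1/1 = 1)
(E(√(-3*(V - 4) + 2)) + 71)² = (1 + 71)² = 72² = 5184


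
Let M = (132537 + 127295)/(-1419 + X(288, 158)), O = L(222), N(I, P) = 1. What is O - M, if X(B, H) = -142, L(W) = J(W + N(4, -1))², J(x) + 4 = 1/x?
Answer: 63499703/348103 ≈ 182.42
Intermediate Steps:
J(x) = -4 + 1/x
L(W) = (-4 + 1/(1 + W))² (L(W) = (-4 + 1/(W + 1))² = (-4 + 1/(1 + W))²)
O = 793881/49729 (O = (3 + 4*222)²/(1 + 222)² = (3 + 888)²/223² = (1/49729)*891² = (1/49729)*793881 = 793881/49729 ≈ 15.964)
M = -259832/1561 (M = (132537 + 127295)/(-1419 - 142) = 259832/(-1561) = 259832*(-1/1561) = -259832/1561 ≈ -166.45)
O - M = 793881/49729 - 1*(-259832/1561) = 793881/49729 + 259832/1561 = 63499703/348103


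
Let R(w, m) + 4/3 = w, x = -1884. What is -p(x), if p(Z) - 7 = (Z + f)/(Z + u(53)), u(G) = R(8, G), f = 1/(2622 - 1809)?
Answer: -12215595/1526272 ≈ -8.0036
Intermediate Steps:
R(w, m) = -4/3 + w
f = 1/813 ≈ 0.0012300
u(G) = 20/3 (u(G) = -4/3 + 8 = 20/3)
p(Z) = 7 + (1/813 + Z)/(20/3 + Z) (p(Z) = 7 + (Z + 1/813)/(Z + 20/3) = 7 + (1/813 + Z)/(20/3 + Z))
-p(x) = -3*(12647 + 2168*(-1884))/(271*(20 + 3*(-1884))) = -3*(12647 - 4084512)/(271*(20 - 5652)) = -3*(-4071865)/(271*(-5632)) = -3*(-1)*(-4071865)/(271*5632) = -1*12215595/1526272 = -12215595/1526272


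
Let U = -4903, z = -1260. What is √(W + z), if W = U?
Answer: I*√6163 ≈ 78.505*I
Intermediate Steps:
W = -4903
√(W + z) = √(-4903 - 1260) = √(-6163) = I*√6163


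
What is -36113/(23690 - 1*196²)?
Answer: 36113/14726 ≈ 2.4523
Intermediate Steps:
-36113/(23690 - 1*196²) = -36113/(23690 - 1*38416) = -36113/(23690 - 38416) = -36113/(-14726) = -36113*(-1/14726) = 36113/14726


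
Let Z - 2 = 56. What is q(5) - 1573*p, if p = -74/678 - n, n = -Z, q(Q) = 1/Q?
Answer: -154350286/1695 ≈ -91062.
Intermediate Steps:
Z = 58 (Z = 2 + 56 = 58)
n = -58 (n = -1*58 = -58)
p = 19625/339 (p = -74/678 - 1*(-58) = -74*1/678 + 58 = -37/339 + 58 = 19625/339 ≈ 57.891)
q(5) - 1573*p = 1/5 - 1573*19625/339 = ⅕ - 30870125/339 = -154350286/1695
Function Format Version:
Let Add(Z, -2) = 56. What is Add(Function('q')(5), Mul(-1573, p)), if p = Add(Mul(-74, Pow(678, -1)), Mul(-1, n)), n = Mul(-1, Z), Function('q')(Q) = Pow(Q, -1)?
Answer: Rational(-154350286, 1695) ≈ -91062.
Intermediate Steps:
Z = 58 (Z = Add(2, 56) = 58)
n = -58 (n = Mul(-1, 58) = -58)
p = Rational(19625, 339) (p = Add(Mul(-74, Pow(678, -1)), Mul(-1, -58)) = Add(Mul(-74, Rational(1, 678)), 58) = Add(Rational(-37, 339), 58) = Rational(19625, 339) ≈ 57.891)
Add(Function('q')(5), Mul(-1573, p)) = Add(Pow(5, -1), Mul(-1573, Rational(19625, 339))) = Add(Rational(1, 5), Rational(-30870125, 339)) = Rational(-154350286, 1695)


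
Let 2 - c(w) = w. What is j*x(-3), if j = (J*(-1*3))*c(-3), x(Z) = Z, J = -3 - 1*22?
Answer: -1125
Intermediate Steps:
J = -25 (J = -3 - 22 = -25)
c(w) = 2 - w
j = 375 (j = (-(-25)*3)*(2 - 1*(-3)) = (-25*(-3))*(2 + 3) = 75*5 = 375)
j*x(-3) = 375*(-3) = -1125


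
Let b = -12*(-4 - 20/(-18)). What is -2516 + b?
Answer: -7444/3 ≈ -2481.3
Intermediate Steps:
b = 104/3 (b = -12*(-4 - 20*(-1/18)) = -12*(-4 + 10/9) = -12*(-26/9) = 104/3 ≈ 34.667)
-2516 + b = -2516 + 104/3 = -7444/3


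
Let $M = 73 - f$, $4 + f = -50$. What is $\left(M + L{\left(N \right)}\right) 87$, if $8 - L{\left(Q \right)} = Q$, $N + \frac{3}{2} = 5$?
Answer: $\frac{22881}{2} \approx 11441.0$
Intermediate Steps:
$f = -54$ ($f = -4 - 50 = -54$)
$N = \frac{7}{2}$ ($N = - \frac{3}{2} + 5 = \frac{7}{2} \approx 3.5$)
$L{\left(Q \right)} = 8 - Q$
$M = 127$ ($M = 73 - -54 = 73 + 54 = 127$)
$\left(M + L{\left(N \right)}\right) 87 = \left(127 + \left(8 - \frac{7}{2}\right)\right) 87 = \left(127 + \frac{9}{2}\right) 87 = \frac{263}{2} \cdot 87 = \frac{22881}{2}$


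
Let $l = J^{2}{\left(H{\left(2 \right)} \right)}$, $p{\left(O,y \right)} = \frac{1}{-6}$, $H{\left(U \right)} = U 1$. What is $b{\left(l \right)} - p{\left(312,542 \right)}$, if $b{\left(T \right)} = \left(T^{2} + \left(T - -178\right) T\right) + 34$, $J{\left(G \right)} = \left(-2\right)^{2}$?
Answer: $\frac{20365}{6} \approx 3394.2$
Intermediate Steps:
$H{\left(U \right)} = U$
$J{\left(G \right)} = 4$
$p{\left(O,y \right)} = - \frac{1}{6}$
$l = 16$ ($l = 4^{2} = 16$)
$b{\left(T \right)} = 34 + T^{2} + T \left(178 + T\right)$ ($b{\left(T \right)} = \left(T^{2} + \left(T + 178\right) T\right) + 34 = \left(T^{2} + \left(178 + T\right) T\right) + 34 = \left(T^{2} + T \left(178 + T\right)\right) + 34 = 34 + T^{2} + T \left(178 + T\right)$)
$b{\left(l \right)} - p{\left(312,542 \right)} = \left(34 + 2 \cdot 16^{2} + 178 \cdot 16\right) - - \frac{1}{6} = \left(34 + 2 \cdot 256 + 2848\right) + \frac{1}{6} = \left(34 + 512 + 2848\right) + \frac{1}{6} = 3394 + \frac{1}{6} = \frac{20365}{6}$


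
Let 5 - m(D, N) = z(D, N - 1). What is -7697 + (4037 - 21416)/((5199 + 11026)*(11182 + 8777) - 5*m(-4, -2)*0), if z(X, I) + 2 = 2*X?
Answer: -830852093518/107944925 ≈ -7697.0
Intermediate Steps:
z(X, I) = -2 + 2*X
m(D, N) = 7 - 2*D (m(D, N) = 5 - (-2 + 2*D) = 5 + (2 - 2*D) = 7 - 2*D)
-7697 + (4037 - 21416)/((5199 + 11026)*(11182 + 8777) - 5*m(-4, -2)*0) = -7697 + (4037 - 21416)/((5199 + 11026)*(11182 + 8777) - 5*(7 - 2*(-4))*0) = -7697 - 17379/(16225*19959 - 5*(7 + 8)*0) = -7697 - 17379/(323834775 - 5*15*0) = -7697 - 17379/(323834775 - 75*0) = -7697 - 17379/(323834775 + 0) = -7697 - 17379/323834775 = -7697 - 17379*1/323834775 = -7697 - 5793/107944925 = -830852093518/107944925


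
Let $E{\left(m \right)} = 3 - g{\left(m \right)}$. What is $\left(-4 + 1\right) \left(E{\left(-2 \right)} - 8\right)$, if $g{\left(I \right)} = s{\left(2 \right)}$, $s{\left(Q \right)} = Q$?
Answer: $21$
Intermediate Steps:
$g{\left(I \right)} = 2$
$E{\left(m \right)} = 1$ ($E{\left(m \right)} = 3 - 2 = 1$)
$\left(-4 + 1\right) \left(E{\left(-2 \right)} - 8\right) = \left(-4 + 1\right) \left(1 - 8\right) = \left(-3\right) \left(-7\right) = 21$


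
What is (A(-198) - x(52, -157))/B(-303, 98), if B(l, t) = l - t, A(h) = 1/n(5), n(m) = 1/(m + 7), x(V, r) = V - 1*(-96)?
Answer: 136/401 ≈ 0.33915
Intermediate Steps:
x(V, r) = 96 + V (x(V, r) = V + 96 = 96 + V)
n(m) = 1/(7 + m)
A(h) = 12 (A(h) = 1/(1/(7 + 5)) = 1/(1/12) = 12)
(A(-198) - x(52, -157))/B(-303, 98) = (12 - (96 + 52))/(-303 - 1*98) = (12 - 1*148)/(-303 - 98) = (12 - 148)/(-401) = -136*(-1/401) = 136/401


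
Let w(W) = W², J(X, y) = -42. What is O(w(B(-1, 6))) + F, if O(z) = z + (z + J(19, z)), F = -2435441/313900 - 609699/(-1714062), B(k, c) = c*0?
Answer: -4430160491807/89674010300 ≈ -49.403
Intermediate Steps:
B(k, c) = 0
F = -663852059207/89674010300 (F = -2435441*1/313900 - 609699*(-1/1714062) = -2435441/313900 + 203233/571354 = -663852059207/89674010300 ≈ -7.4029)
O(z) = -42 + 2*z (O(z) = z + (z - 42) = z + (-42 + z) = -42 + 2*z)
O(w(B(-1, 6))) + F = (-42 + 2*0²) - 663852059207/89674010300 = (-42 + 2*0) - 663852059207/89674010300 = (-42 + 0) - 663852059207/89674010300 = -42 - 663852059207/89674010300 = -4430160491807/89674010300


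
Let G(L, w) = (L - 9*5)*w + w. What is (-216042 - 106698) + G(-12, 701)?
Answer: -361996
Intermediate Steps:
G(L, w) = w + w*(-45 + L) (G(L, w) = (L - 45)*w + w = (-45 + L)*w + w = w*(-45 + L) + w = w + w*(-45 + L))
(-216042 - 106698) + G(-12, 701) = (-216042 - 106698) + 701*(-44 - 12) = -322740 + 701*(-56) = -322740 - 39256 = -361996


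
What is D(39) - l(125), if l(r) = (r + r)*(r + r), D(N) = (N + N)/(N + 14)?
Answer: -3312422/53 ≈ -62499.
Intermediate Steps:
D(N) = 2*N/(14 + N) (D(N) = (2*N)/(14 + N) = 2*N/(14 + N))
l(r) = 4*r**2 (l(r) = (2*r)*(2*r) = 4*r**2)
D(39) - l(125) = 2*39/(14 + 39) - 4*125**2 = 2*39/53 - 4*15625 = 2*39*(1/53) - 1*62500 = 78/53 - 62500 = -3312422/53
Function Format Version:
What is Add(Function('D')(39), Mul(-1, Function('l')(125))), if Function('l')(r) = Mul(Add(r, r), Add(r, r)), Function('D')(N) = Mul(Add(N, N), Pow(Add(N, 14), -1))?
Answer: Rational(-3312422, 53) ≈ -62499.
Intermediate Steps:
Function('D')(N) = Mul(2, N, Pow(Add(14, N), -1)) (Function('D')(N) = Mul(Mul(2, N), Pow(Add(14, N), -1)) = Mul(2, N, Pow(Add(14, N), -1)))
Function('l')(r) = Mul(4, Pow(r, 2)) (Function('l')(r) = Mul(Mul(2, r), Mul(2, r)) = Mul(4, Pow(r, 2)))
Add(Function('D')(39), Mul(-1, Function('l')(125))) = Add(Mul(2, 39, Pow(Add(14, 39), -1)), Mul(-1, Mul(4, Pow(125, 2)))) = Add(Mul(2, 39, Pow(53, -1)), Mul(-1, Mul(4, 15625))) = Add(Mul(2, 39, Rational(1, 53)), Mul(-1, 62500)) = Add(Rational(78, 53), -62500) = Rational(-3312422, 53)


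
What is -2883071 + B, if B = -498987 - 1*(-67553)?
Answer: -3314505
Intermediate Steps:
B = -431434 (B = -498987 + 67553 = -431434)
-2883071 + B = -2883071 - 431434 = -3314505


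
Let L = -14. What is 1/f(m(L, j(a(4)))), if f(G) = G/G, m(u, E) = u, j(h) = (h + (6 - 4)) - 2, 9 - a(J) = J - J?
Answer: 1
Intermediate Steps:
a(J) = 9 (a(J) = 9 - (J - J) = 9 - 1*0 = 9 + 0 = 9)
j(h) = h (j(h) = (h + 2) - 2 = (2 + h) - 2 = h)
f(G) = 1
1/f(m(L, j(a(4)))) = 1/1 = 1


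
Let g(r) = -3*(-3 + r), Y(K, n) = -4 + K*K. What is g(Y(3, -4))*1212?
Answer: -7272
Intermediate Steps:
Y(K, n) = -4 + K²
g(r) = 9 - 3*r
g(Y(3, -4))*1212 = (9 - 3*(-4 + 3²))*1212 = (9 - 3*(-4 + 9))*1212 = (9 - 3*5)*1212 = (9 - 15)*1212 = -6*1212 = -7272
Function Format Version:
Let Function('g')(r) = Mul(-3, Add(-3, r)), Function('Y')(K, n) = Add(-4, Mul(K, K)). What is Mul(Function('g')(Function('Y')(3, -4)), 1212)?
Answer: -7272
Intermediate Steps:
Function('Y')(K, n) = Add(-4, Pow(K, 2))
Function('g')(r) = Add(9, Mul(-3, r))
Mul(Function('g')(Function('Y')(3, -4)), 1212) = Mul(Add(9, Mul(-3, Add(-4, Pow(3, 2)))), 1212) = Mul(Add(9, Mul(-3, Add(-4, 9))), 1212) = Mul(Add(9, Mul(-3, 5)), 1212) = Mul(Add(9, -15), 1212) = Mul(-6, 1212) = -7272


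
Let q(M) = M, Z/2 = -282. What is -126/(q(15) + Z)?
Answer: 14/61 ≈ 0.22951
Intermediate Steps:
Z = -564 (Z = 2*(-282) = -564)
-126/(q(15) + Z) = -126/(15 - 564) = -126/(-549) = -1/549*(-126) = 14/61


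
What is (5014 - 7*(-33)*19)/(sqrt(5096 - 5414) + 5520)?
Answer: 8650760/5078453 - 9403*I*sqrt(318)/30470718 ≈ 1.7034 - 0.005503*I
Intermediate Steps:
(5014 - 7*(-33)*19)/(sqrt(5096 - 5414) + 5520) = (5014 + 231*19)/(sqrt(-318) + 5520) = (5014 + 4389)/(I*sqrt(318) + 5520) = 9403/(5520 + I*sqrt(318))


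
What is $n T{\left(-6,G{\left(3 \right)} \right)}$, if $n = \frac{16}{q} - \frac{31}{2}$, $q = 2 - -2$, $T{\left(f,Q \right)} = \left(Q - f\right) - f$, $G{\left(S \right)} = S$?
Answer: $- \frac{345}{2} \approx -172.5$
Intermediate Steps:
$T{\left(f,Q \right)} = Q - 2 f$
$q = 4$ ($q = 2 + 2 = 4$)
$n = - \frac{23}{2}$ ($n = \frac{16}{4} - \frac{31}{2} = 16 \cdot \frac{1}{4} - \frac{31}{2} = 4 - \frac{31}{2} = - \frac{23}{2} \approx -11.5$)
$n T{\left(-6,G{\left(3 \right)} \right)} = - \frac{23 \left(3 - -12\right)}{2} = - \frac{23 \left(3 + 12\right)}{2} = \left(- \frac{23}{2}\right) 15 = - \frac{345}{2}$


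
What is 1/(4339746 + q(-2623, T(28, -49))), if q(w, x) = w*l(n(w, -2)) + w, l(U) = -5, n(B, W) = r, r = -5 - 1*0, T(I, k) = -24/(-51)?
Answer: 1/4350238 ≈ 2.2987e-7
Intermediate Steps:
T(I, k) = 8/17 (T(I, k) = -24*(-1/51) = 8/17)
r = -5 (r = -5 + 0 = -5)
n(B, W) = -5
q(w, x) = -4*w (q(w, x) = w*(-5) + w = -5*w + w = -4*w)
1/(4339746 + q(-2623, T(28, -49))) = 1/(4339746 - 4*(-2623)) = 1/(4339746 + 10492) = 1/4350238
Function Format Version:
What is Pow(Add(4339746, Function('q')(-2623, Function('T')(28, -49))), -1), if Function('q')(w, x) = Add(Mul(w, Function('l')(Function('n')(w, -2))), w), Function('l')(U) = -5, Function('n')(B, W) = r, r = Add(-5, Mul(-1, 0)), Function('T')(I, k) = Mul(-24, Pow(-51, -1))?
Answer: Rational(1, 4350238) ≈ 2.2987e-7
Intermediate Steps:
Function('T')(I, k) = Rational(8, 17) (Function('T')(I, k) = Mul(-24, Rational(-1, 51)) = Rational(8, 17))
r = -5 (r = Add(-5, 0) = -5)
Function('n')(B, W) = -5
Function('q')(w, x) = Mul(-4, w) (Function('q')(w, x) = Add(Mul(w, -5), w) = Add(Mul(-5, w), w) = Mul(-4, w))
Pow(Add(4339746, Function('q')(-2623, Function('T')(28, -49))), -1) = Pow(Add(4339746, Mul(-4, -2623)), -1) = Pow(Add(4339746, 10492), -1) = Pow(4350238, -1) = Rational(1, 4350238)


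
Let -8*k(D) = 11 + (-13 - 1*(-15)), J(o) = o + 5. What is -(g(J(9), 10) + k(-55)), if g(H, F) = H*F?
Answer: -1107/8 ≈ -138.38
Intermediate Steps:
J(o) = 5 + o
g(H, F) = F*H
k(D) = -13/8 (k(D) = -(11 + (-13 - 1*(-15)))/8 = -(11 + (-13 + 15))/8 = -(11 + 2)/8 = -1/8*13 = -13/8)
-(g(J(9), 10) + k(-55)) = -(10*(5 + 9) - 13/8) = -(10*14 - 13/8) = -(140 - 13/8) = -1*1107/8 = -1107/8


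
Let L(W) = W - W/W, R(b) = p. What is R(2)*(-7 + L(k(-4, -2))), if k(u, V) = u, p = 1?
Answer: -12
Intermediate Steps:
R(b) = 1
L(W) = -1 + W (L(W) = W - 1*1 = W - 1 = -1 + W)
R(2)*(-7 + L(k(-4, -2))) = 1*(-7 + (-1 - 4)) = 1*(-7 - 5) = 1*(-12) = -12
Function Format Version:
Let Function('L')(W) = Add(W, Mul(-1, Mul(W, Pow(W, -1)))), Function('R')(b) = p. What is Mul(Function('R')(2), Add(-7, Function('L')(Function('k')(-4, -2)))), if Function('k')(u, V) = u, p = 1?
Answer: -12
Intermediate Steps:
Function('R')(b) = 1
Function('L')(W) = Add(-1, W) (Function('L')(W) = Add(W, Mul(-1, 1)) = Add(W, -1) = Add(-1, W))
Mul(Function('R')(2), Add(-7, Function('L')(Function('k')(-4, -2)))) = Mul(1, Add(-7, Add(-1, -4))) = Mul(1, Add(-7, -5)) = Mul(1, -12) = -12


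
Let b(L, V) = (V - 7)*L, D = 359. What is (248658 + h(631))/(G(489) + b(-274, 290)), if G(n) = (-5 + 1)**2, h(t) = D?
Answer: -249017/77526 ≈ -3.2120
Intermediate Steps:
h(t) = 359
b(L, V) = L*(-7 + V) (b(L, V) = (-7 + V)*L = L*(-7 + V))
G(n) = 16 (G(n) = (-4)**2 = 16)
(248658 + h(631))/(G(489) + b(-274, 290)) = (248658 + 359)/(16 - 274*(-7 + 290)) = 249017/(16 - 274*283) = 249017/(16 - 77542) = 249017/(-77526) = 249017*(-1/77526) = -249017/77526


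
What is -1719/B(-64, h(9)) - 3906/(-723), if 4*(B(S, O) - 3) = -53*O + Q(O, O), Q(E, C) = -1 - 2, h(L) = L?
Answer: 62957/3133 ≈ 20.095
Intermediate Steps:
Q(E, C) = -3
B(S, O) = 9/4 - 53*O/4 (B(S, O) = 3 + (-53*O - 3)/4 = 3 + (-3 - 53*O)/4 = 3 + (-¾ - 53*O/4) = 9/4 - 53*O/4)
-1719/B(-64, h(9)) - 3906/(-723) = -1719/(9/4 - 53/4*9) - 3906/(-723) = -1719/(9/4 - 477/4) - 3906*(-1/723) = -1719/(-117) + 1302/241 = -1719*(-1/117) + 1302/241 = 191/13 + 1302/241 = 62957/3133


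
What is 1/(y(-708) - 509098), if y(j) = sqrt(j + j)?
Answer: -254549/129590387510 - I*sqrt(354)/129590387510 ≈ -1.9643e-6 - 1.4519e-10*I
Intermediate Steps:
y(j) = sqrt(2)*sqrt(j) (y(j) = sqrt(2*j) = sqrt(2)*sqrt(j))
1/(y(-708) - 509098) = 1/(sqrt(2)*sqrt(-708) - 509098) = 1/(sqrt(2)*(2*I*sqrt(177)) - 509098) = 1/(2*I*sqrt(354) - 509098) = 1/(-509098 + 2*I*sqrt(354))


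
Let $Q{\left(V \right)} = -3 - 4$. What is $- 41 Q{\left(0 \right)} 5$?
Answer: $1435$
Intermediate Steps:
$Q{\left(V \right)} = -7$ ($Q{\left(V \right)} = -3 - 4 = -7$)
$- 41 Q{\left(0 \right)} 5 = \left(-41\right) \left(-7\right) 5 = 287 \cdot 5 = 1435$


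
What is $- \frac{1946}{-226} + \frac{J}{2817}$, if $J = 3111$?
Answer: $\frac{1030828}{106107} \approx 9.715$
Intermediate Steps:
$- \frac{1946}{-226} + \frac{J}{2817} = - \frac{1946}{-226} + \frac{3111}{2817} = \left(-1946\right) \left(- \frac{1}{226}\right) + 3111 \cdot \frac{1}{2817} = \frac{973}{113} + \frac{1037}{939} = \frac{1030828}{106107}$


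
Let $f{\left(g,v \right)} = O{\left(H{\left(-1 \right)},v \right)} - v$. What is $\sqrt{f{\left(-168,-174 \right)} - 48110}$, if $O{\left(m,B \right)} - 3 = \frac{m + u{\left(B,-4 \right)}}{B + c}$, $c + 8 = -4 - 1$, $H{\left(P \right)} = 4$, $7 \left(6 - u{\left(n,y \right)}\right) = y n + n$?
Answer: $\frac{i \sqrt{82131693105}}{1309} \approx 218.94 i$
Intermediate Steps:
$u{\left(n,y \right)} = 6 - \frac{n}{7} - \frac{n y}{7}$ ($u{\left(n,y \right)} = 6 - \frac{y n + n}{7} = 6 - \frac{n y + n}{7} = 6 - \frac{n + n y}{7} = 6 - \left(\frac{n}{7} + \frac{n y}{7}\right) = 6 - \frac{n}{7} - \frac{n y}{7}$)
$c = -13$ ($c = -8 - 5 = -13$)
$O{\left(m,B \right)} = 3 + \frac{6 + m + \frac{3 B}{7}}{-13 + B}$ ($O{\left(m,B \right)} = 3 + \frac{m - \left(-6 + \frac{B}{7} + \frac{1}{7} B \left(-4\right)\right)}{B - 13} = 3 + \frac{m + \left(6 - \frac{B}{7} + \frac{4 B}{7}\right)}{-13 + B} = 3 + \frac{m + \left(6 + \frac{3 B}{7}\right)}{-13 + B} = 3 + \frac{6 + m + \frac{3 B}{7}}{-13 + B}$)
$f{\left(g,v \right)} = - v + \frac{-29 + \frac{24 v}{7}}{-13 + v}$ ($f{\left(g,v \right)} = \frac{-33 + 4 + \frac{24 v}{7}}{-13 + v} - v = \frac{-29 + \frac{24 v}{7}}{-13 + v} - v = - v + \frac{-29 + \frac{24 v}{7}}{-13 + v}$)
$\sqrt{f{\left(-168,-174 \right)} - 48110} = \sqrt{\frac{-29 - \left(-174\right)^{2} + \frac{115}{7} \left(-174\right)}{-13 - 174} - 48110} = \sqrt{\frac{-29 - 30276 - \frac{20010}{7}}{-187} - 48110} = \sqrt{- \frac{-29 - 30276 - \frac{20010}{7}}{187} - 48110} = \sqrt{\left(- \frac{1}{187}\right) \left(- \frac{232145}{7}\right) - 48110} = \sqrt{\frac{232145}{1309} - 48110} = \sqrt{- \frac{62743845}{1309}} = \frac{i \sqrt{82131693105}}{1309}$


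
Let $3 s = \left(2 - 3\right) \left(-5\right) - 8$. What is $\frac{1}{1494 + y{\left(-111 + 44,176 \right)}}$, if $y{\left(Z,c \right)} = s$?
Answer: $\frac{1}{1493} \approx 0.00066979$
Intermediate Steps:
$s = -1$ ($s = \frac{\left(2 - 3\right) \left(-5\right) - 8}{3} = \frac{\left(-1\right) \left(-5\right) - 8}{3} = \frac{5 - 8}{3} = \frac{1}{3} \left(-3\right) = -1$)
$y{\left(Z,c \right)} = -1$
$\frac{1}{1494 + y{\left(-111 + 44,176 \right)}} = \frac{1}{1494 - 1} = \frac{1}{1493}$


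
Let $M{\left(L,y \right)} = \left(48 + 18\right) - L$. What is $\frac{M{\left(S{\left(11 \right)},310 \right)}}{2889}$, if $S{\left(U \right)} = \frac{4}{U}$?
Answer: $\frac{722}{31779} \approx 0.022719$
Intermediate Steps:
$M{\left(L,y \right)} = 66 - L$
$\frac{M{\left(S{\left(11 \right)},310 \right)}}{2889} = \frac{66 - \frac{4}{11}}{2889} = \left(66 - 4 \cdot \frac{1}{11}\right) \frac{1}{2889} = \left(66 - \frac{4}{11}\right) \frac{1}{2889} = \frac{722}{11} \cdot \frac{1}{2889} = \frac{722}{31779}$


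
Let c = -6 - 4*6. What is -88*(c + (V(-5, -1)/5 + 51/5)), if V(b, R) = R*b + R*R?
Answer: 8184/5 ≈ 1636.8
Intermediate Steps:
c = -30 (c = -6 - 24 = -30)
V(b, R) = R**2 + R*b (V(b, R) = R*b + R**2 = R**2 + R*b)
-88*(c + (V(-5, -1)/5 + 51/5)) = -88*(-30 + (-(-1 - 5)/5 + 51/5)) = -88*(-30 + (-1*(-6)*(1/5) + 51*(1/5))) = -88*(-30 + (6*(1/5) + 51/5)) = -88*(-30 + (6/5 + 51/5)) = -88*(-30 + 57/5) = -88*(-93/5) = 8184/5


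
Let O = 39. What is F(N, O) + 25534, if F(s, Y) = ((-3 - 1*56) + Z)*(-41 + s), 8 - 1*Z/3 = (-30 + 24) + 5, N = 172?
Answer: 21342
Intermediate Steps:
Z = 27 (Z = 24 - 3*((-30 + 24) + 5) = 24 - 3*(-6 + 5) = 24 - 3*(-1) = 24 + 3 = 27)
F(s, Y) = 1312 - 32*s (F(s, Y) = ((-3 - 1*56) + 27)*(-41 + s) = ((-3 - 56) + 27)*(-41 + s) = (-59 + 27)*(-41 + s) = -32*(-41 + s) = 1312 - 32*s)
F(N, O) + 25534 = (1312 - 32*172) + 25534 = (1312 - 5504) + 25534 = -4192 + 25534 = 21342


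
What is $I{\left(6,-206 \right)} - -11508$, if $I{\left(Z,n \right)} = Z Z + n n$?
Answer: $53980$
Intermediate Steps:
$I{\left(Z,n \right)} = Z^{2} + n^{2}$
$I{\left(6,-206 \right)} - -11508 = \left(6^{2} + \left(-206\right)^{2}\right) - -11508 = \left(36 + 42436\right) + 11508 = 42472 + 11508 = 53980$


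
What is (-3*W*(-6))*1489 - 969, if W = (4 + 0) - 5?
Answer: -27771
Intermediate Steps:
W = -1 (W = 4 - 5 = -1)
(-3*W*(-6))*1489 - 969 = (-3*(-1)*(-6))*1489 - 969 = (3*(-6))*1489 - 969 = -18*1489 - 969 = -26802 - 969 = -27771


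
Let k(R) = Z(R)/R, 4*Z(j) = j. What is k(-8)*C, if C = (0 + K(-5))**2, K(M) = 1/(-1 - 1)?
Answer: 1/16 ≈ 0.062500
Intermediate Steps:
K(M) = -1/2 (K(M) = 1/(-2) = -1/2)
Z(j) = j/4
k(R) = 1/4 (k(R) = (R/4)/R = 1/4)
C = 1/4 (C = (0 - 1/2)**2 = (-1/2)**2 = 1/4 ≈ 0.25000)
k(-8)*C = (1/4)*(1/4) = 1/16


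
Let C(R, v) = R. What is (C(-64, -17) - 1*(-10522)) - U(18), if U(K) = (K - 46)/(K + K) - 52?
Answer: 94597/9 ≈ 10511.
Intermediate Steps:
U(K) = -52 + (-46 + K)/(2*K) (U(K) = (-46 + K)/((2*K)) - 52 = (-46 + K)*(1/(2*K)) - 52 = (-46 + K)/(2*K) - 52 = -52 + (-46 + K)/(2*K))
(C(-64, -17) - 1*(-10522)) - U(18) = (-64 - 1*(-10522)) - (-103/2 - 23/18) = (-64 + 10522) - (-103/2 - 23*1/18) = 10458 - (-103/2 - 23/18) = 10458 - 1*(-475/9) = 10458 + 475/9 = 94597/9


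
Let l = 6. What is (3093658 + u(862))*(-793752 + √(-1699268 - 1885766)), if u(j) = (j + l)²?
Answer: -3053629031664 + 3847082*I*√3585034 ≈ -3.0536e+12 + 7.2841e+9*I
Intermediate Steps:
u(j) = (6 + j)² (u(j) = (j + 6)² = (6 + j)²)
(3093658 + u(862))*(-793752 + √(-1699268 - 1885766)) = (3093658 + (6 + 862)²)*(-793752 + √(-1699268 - 1885766)) = (3093658 + 868²)*(-793752 + √(-3585034)) = (3093658 + 753424)*(-793752 + I*√3585034) = 3847082*(-793752 + I*√3585034) = -3053629031664 + 3847082*I*√3585034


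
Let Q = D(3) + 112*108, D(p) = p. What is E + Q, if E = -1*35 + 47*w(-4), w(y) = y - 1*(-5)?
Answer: 12111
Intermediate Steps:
w(y) = 5 + y (w(y) = y + 5 = 5 + y)
E = 12 (E = -1*35 + 47*(5 - 4) = -35 + 47*1 = -35 + 47 = 12)
Q = 12099 (Q = 3 + 112*108 = 3 + 12096 = 12099)
E + Q = 12 + 12099 = 12111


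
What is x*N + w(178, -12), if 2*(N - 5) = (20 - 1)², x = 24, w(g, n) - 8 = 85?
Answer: 4545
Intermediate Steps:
w(g, n) = 93 (w(g, n) = 8 + 85 = 93)
N = 371/2 (N = 5 + (20 - 1)²/2 = 5 + (½)*19² = 5 + (½)*361 = 5 + 361/2 = 371/2 ≈ 185.50)
x*N + w(178, -12) = 24*(371/2) + 93 = 4452 + 93 = 4545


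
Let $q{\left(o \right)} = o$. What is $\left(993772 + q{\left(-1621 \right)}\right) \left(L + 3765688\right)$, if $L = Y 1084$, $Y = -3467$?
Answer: $7401446460$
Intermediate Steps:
$L = -3758228$ ($L = \left(-3467\right) 1084 = -3758228$)
$\left(993772 + q{\left(-1621 \right)}\right) \left(L + 3765688\right) = \left(993772 - 1621\right) \left(-3758228 + 3765688\right) = 992151 \cdot 7460 = 7401446460$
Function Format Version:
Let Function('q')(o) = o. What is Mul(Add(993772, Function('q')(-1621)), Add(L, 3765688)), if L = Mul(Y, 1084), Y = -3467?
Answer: 7401446460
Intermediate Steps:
L = -3758228 (L = Mul(-3467, 1084) = -3758228)
Mul(Add(993772, Function('q')(-1621)), Add(L, 3765688)) = Mul(Add(993772, -1621), Add(-3758228, 3765688)) = Mul(992151, 7460) = 7401446460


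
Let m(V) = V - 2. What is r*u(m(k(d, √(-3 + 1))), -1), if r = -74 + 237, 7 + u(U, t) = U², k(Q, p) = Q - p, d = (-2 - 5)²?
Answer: 358600 - 15322*I*√2 ≈ 3.586e+5 - 21669.0*I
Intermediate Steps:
d = 49 (d = (-7)² = 49)
m(V) = -2 + V
u(U, t) = -7 + U²
r = 163
r*u(m(k(d, √(-3 + 1))), -1) = 163*(-7 + (-2 + (49 - √(-3 + 1)))²) = 163*(-7 + (-2 + (49 - √(-2)))²) = 163*(-7 + (-2 + (49 - I*√2))²) = 163*(-7 + (47 - I*√2)²) = -1141 + 163*(47 - I*√2)²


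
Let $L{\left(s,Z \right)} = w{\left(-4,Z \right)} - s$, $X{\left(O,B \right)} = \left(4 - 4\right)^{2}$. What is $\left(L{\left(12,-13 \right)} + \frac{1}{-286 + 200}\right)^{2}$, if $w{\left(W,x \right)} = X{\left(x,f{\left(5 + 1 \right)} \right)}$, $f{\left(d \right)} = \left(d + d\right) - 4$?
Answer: $\frac{1067089}{7396} \approx 144.28$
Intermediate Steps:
$f{\left(d \right)} = -4 + 2 d$ ($f{\left(d \right)} = 2 d - 4 = -4 + 2 d$)
$X{\left(O,B \right)} = 0$ ($X{\left(O,B \right)} = 0^{2} = 0$)
$w{\left(W,x \right)} = 0$
$L{\left(s,Z \right)} = - s$ ($L{\left(s,Z \right)} = 0 - s = - s$)
$\left(L{\left(12,-13 \right)} + \frac{1}{-286 + 200}\right)^{2} = \left(\left(-1\right) 12 + \frac{1}{-286 + 200}\right)^{2} = \left(-12 + \frac{1}{-86}\right)^{2} = \left(-12 - \frac{1}{86}\right)^{2} = \left(- \frac{1033}{86}\right)^{2} = \frac{1067089}{7396}$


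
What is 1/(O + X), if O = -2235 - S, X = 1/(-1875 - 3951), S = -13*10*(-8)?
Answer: -5826/19080151 ≈ -0.00030534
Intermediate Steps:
S = 1040 (S = -130*(-8) = 1040)
X = -1/5826 (X = 1/(-5826) = -1/5826 ≈ -0.00017164)
O = -3275 (O = -2235 - 1*1040 = -2235 - 1040 = -3275)
1/(O + X) = 1/(-3275 - 1/5826) = 1/(-19080151/5826) = -5826/19080151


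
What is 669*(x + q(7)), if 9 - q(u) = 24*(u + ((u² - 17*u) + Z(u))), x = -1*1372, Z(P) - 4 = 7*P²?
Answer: -5471751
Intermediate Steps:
Z(P) = 4 + 7*P²
x = -1372
q(u) = -87 - 192*u² + 384*u (q(u) = 9 - 24*(u + ((u² - 17*u) + (4 + 7*u²))) = 9 - 24*(u + (4 - 17*u + 8*u²)) = 9 - 24*(4 - 16*u + 8*u²) = 9 - (96 - 384*u + 192*u²) = 9 + (-96 - 192*u² + 384*u) = -87 - 192*u² + 384*u)
669*(x + q(7)) = 669*(-1372 + (-87 - 192*7² + 384*7)) = 669*(-1372 + (-87 - 192*49 + 2688)) = 669*(-1372 + (-87 - 9408 + 2688)) = 669*(-1372 - 6807) = 669*(-8179) = -5471751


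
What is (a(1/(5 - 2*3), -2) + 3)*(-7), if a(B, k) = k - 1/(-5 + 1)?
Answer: -35/4 ≈ -8.7500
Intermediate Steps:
a(B, k) = ¼ + k (a(B, k) = k - 1/(-4) = k - 1*(-¼) = k + ¼ = ¼ + k)
(a(1/(5 - 2*3), -2) + 3)*(-7) = ((¼ - 2) + 3)*(-7) = (-7/4 + 3)*(-7) = (5/4)*(-7) = -35/4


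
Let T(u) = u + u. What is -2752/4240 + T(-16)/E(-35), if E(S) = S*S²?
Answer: -1473204/2272375 ≈ -0.64831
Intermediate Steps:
T(u) = 2*u
E(S) = S³
-2752/4240 + T(-16)/E(-35) = -2752/4240 + (2*(-16))/((-35)³) = -2752*1/4240 - 32/(-42875) = -172/265 - 32*(-1/42875) = -172/265 + 32/42875 = -1473204/2272375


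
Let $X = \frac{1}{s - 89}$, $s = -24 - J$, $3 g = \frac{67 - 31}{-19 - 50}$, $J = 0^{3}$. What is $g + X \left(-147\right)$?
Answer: $\frac{2929}{2599} \approx 1.127$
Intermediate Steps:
$J = 0$
$g = - \frac{4}{23}$ ($g = \frac{\left(67 - 31\right) \frac{1}{-19 - 50}}{3} = \frac{36 \frac{1}{-69}}{3} = \frac{36 \left(- \frac{1}{69}\right)}{3} = \frac{1}{3} \left(- \frac{12}{23}\right) = - \frac{4}{23} \approx -0.17391$)
$s = -24$ ($s = -24 - 0 = -24 + 0 = -24$)
$X = - \frac{1}{113}$ ($X = \frac{1}{-24 - 89} = \frac{1}{-113} = - \frac{1}{113} \approx -0.0088496$)
$g + X \left(-147\right) = - \frac{4}{23} - - \frac{147}{113} = - \frac{4}{23} + \frac{147}{113} = \frac{2929}{2599}$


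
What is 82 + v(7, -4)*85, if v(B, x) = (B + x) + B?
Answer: 932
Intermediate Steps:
v(B, x) = x + 2*B
82 + v(7, -4)*85 = 82 + (-4 + 2*7)*85 = 82 + (-4 + 14)*85 = 82 + 10*85 = 82 + 850 = 932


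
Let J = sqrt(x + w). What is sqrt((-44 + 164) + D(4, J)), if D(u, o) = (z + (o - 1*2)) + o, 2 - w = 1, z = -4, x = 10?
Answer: sqrt(114 + 2*sqrt(11)) ≈ 10.983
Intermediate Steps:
w = 1 (w = 2 - 1*1 = 2 - 1 = 1)
J = sqrt(11) (J = sqrt(10 + 1) = sqrt(11) ≈ 3.3166)
D(u, o) = -6 + 2*o (D(u, o) = (-4 + (o - 1*2)) + o = (-4 + (o - 2)) + o = (-4 + (-2 + o)) + o = (-6 + o) + o = -6 + 2*o)
sqrt((-44 + 164) + D(4, J)) = sqrt((-44 + 164) + (-6 + 2*sqrt(11))) = sqrt(120 + (-6 + 2*sqrt(11))) = sqrt(114 + 2*sqrt(11))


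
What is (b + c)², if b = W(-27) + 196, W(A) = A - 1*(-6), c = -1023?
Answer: 719104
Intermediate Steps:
W(A) = 6 + A (W(A) = A + 6 = 6 + A)
b = 175 (b = (6 - 27) + 196 = -21 + 196 = 175)
(b + c)² = (175 - 1023)² = (-848)² = 719104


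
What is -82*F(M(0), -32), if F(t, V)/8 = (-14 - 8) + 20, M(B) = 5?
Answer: 1312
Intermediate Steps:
F(t, V) = -16 (F(t, V) = 8*((-14 - 8) + 20) = 8*(-22 + 20) = 8*(-2) = -16)
-82*F(M(0), -32) = -82*(-16) = 1312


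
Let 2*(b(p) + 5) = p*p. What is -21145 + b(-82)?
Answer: -17788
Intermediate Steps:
b(p) = -5 + p²/2 (b(p) = -5 + (p*p)/2 = -5 + p²/2)
-21145 + b(-82) = -21145 + (-5 + (½)*(-82)²) = -21145 + (-5 + (½)*6724) = -21145 + (-5 + 3362) = -21145 + 3357 = -17788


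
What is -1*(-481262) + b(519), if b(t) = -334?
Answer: 480928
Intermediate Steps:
-1*(-481262) + b(519) = -1*(-481262) - 334 = 481262 - 334 = 480928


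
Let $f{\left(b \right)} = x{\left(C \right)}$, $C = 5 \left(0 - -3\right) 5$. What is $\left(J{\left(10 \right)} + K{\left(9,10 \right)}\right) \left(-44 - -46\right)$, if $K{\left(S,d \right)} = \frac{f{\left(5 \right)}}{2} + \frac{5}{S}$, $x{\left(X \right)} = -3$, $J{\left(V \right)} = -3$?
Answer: $- \frac{71}{9} \approx -7.8889$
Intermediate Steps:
$C = 75$ ($C = 5 \left(0 + 3\right) 5 = 5 \cdot 3 \cdot 5 = 15 \cdot 5 = 75$)
$f{\left(b \right)} = -3$
$K{\left(S,d \right)} = - \frac{3}{2} + \frac{5}{S}$
$\left(J{\left(10 \right)} + K{\left(9,10 \right)}\right) \left(-44 - -46\right) = \left(-3 - \left(\frac{3}{2} - \frac{5}{9}\right)\right) \left(-44 - -46\right) = \left(-3 + \left(- \frac{3}{2} + 5 \cdot \frac{1}{9}\right)\right) \left(-44 + 46\right) = \left(-3 + \left(- \frac{3}{2} + \frac{5}{9}\right)\right) 2 = \left(-3 - \frac{17}{18}\right) 2 = \left(- \frac{71}{18}\right) 2 = - \frac{71}{9}$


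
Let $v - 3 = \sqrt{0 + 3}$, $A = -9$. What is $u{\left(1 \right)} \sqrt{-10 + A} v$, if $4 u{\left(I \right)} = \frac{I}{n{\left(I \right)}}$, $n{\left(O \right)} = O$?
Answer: $\frac{i \sqrt{19} \left(3 + \sqrt{3}\right)}{4} \approx 5.1566 i$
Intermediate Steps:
$u{\left(I \right)} = \frac{1}{4}$ ($u{\left(I \right)} = \frac{I \frac{1}{I}}{4} = \frac{1}{4} \cdot 1 = \frac{1}{4}$)
$v = 3 + \sqrt{3}$ ($v = 3 + \sqrt{0 + 3} = 3 + \sqrt{3} \approx 4.732$)
$u{\left(1 \right)} \sqrt{-10 + A} v = \frac{\sqrt{-10 - 9}}{4} \left(3 + \sqrt{3}\right) = \frac{\sqrt{-19}}{4} \left(3 + \sqrt{3}\right) = \frac{i \sqrt{19}}{4} \left(3 + \sqrt{3}\right) = \frac{i \sqrt{19} \left(3 + \sqrt{3}\right)}{4}$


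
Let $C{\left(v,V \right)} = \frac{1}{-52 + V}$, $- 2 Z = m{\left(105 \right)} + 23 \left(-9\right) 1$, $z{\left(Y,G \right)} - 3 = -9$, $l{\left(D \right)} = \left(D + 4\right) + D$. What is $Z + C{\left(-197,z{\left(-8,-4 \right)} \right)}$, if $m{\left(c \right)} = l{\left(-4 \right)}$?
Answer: $\frac{3059}{29} \approx 105.48$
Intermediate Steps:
$l{\left(D \right)} = 4 + 2 D$ ($l{\left(D \right)} = \left(4 + D\right) + D = 4 + 2 D$)
$z{\left(Y,G \right)} = -6$ ($z{\left(Y,G \right)} = 3 - 9 = -6$)
$m{\left(c \right)} = -4$ ($m{\left(c \right)} = 4 + 2 \left(-4\right) = 4 - 8 = -4$)
$Z = \frac{211}{2}$ ($Z = - \frac{-4 + 23 \left(-9\right) 1}{2} = - \frac{-4 - 207}{2} = \left(- \frac{1}{2}\right) \left(-211\right) = \frac{211}{2} \approx 105.5$)
$Z + C{\left(-197,z{\left(-8,-4 \right)} \right)} = \frac{211}{2} + \frac{1}{-52 - 6} = \frac{211}{2} + \frac{1}{-58} = \frac{211}{2} - \frac{1}{58} = \frac{3059}{29}$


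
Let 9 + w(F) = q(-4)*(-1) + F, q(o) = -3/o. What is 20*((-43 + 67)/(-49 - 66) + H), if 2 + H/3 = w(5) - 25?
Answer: -43911/23 ≈ -1909.2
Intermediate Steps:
w(F) = -39/4 + F (w(F) = -9 + (-3/(-4)*(-1) + F) = -9 + (-3*(-1/4)*(-1) + F) = -9 + ((3/4)*(-1) + F) = -9 + (-3/4 + F) = -39/4 + F)
H = -381/4 (H = -6 + 3*((-39/4 + 5) - 25) = -6 + 3*(-19/4 - 25) = -6 + 3*(-119/4) = -6 - 357/4 = -381/4 ≈ -95.250)
20*((-43 + 67)/(-49 - 66) + H) = 20*((-43 + 67)/(-49 - 66) - 381/4) = 20*(24/(-115) - 381/4) = 20*(24*(-1/115) - 381/4) = 20*(-24/115 - 381/4) = 20*(-43911/460) = -43911/23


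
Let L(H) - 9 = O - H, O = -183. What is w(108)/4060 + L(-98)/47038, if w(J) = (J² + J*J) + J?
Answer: 678617/117595 ≈ 5.7708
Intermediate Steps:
L(H) = -174 - H (L(H) = 9 + (-183 - H) = -174 - H)
w(J) = J + 2*J² (w(J) = (J² + J²) + J = 2*J² + J = J + 2*J²)
w(108)/4060 + L(-98)/47038 = (108*(1 + 2*108))/4060 + (-174 - 1*(-98))/47038 = (108*(1 + 216))*(1/4060) + (-174 + 98)*(1/47038) = (108*217)*(1/4060) - 76*1/47038 = 23436*(1/4060) - 38/23519 = 837/145 - 38/23519 = 678617/117595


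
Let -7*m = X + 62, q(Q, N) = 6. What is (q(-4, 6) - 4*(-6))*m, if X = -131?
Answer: 2070/7 ≈ 295.71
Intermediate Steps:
m = 69/7 (m = -(-131 + 62)/7 = -⅐*(-69) = 69/7 ≈ 9.8571)
(q(-4, 6) - 4*(-6))*m = (6 - 4*(-6))*(69/7) = (6 + 24)*(69/7) = 30*(69/7) = 2070/7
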